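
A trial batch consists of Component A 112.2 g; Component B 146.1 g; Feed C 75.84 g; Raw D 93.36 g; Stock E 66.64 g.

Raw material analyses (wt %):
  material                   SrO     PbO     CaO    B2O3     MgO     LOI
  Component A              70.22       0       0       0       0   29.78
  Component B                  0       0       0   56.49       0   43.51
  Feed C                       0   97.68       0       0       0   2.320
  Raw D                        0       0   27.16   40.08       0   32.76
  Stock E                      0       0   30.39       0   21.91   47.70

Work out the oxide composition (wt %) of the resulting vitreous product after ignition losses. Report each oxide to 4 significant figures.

Every computation holds full float precision at each step; values along the way are displayed, with 4-significant-figure rounding, within the worked lines; a single rounding finalizes each reported result — all derived quantities (the yield, the totals, glass mass, LOI, five oxide percentages) are recomputed in full float precision from the batch weights at 333.0 g of glass, as written in the problem or the answer.
Mass of each oxide from the mix:
  SrO: 112.2·0.7022 = 78.79 g
  PbO: 75.84·0.9768 = 74.08 g
  CaO: 93.36·0.2716 + 66.64·0.3039 = 45.61 g
  B2O3: 146.1·0.5649 + 93.36·0.4008 = 120.0 g
  MgO: 66.64·0.2191 = 14.60 g
LOI: 112.2·0.2978 + 146.1·0.4351 + 75.84·0.02320 + 93.36·0.3276 + 66.64·0.4770 = 161.1 g
Glass mass = batch − LOI = 494.1 − 161.1 = 333.0 g (equal to the oxide-mass sum)
wt % = 100 × oxide mass / glass mass

Glass mass = 333.0 g (batch 494.1 − LOI 161.1).
Composition: SrO 23.66%, PbO 22.24%, CaO 13.70%, B2O3 36.02%, MgO 4.384%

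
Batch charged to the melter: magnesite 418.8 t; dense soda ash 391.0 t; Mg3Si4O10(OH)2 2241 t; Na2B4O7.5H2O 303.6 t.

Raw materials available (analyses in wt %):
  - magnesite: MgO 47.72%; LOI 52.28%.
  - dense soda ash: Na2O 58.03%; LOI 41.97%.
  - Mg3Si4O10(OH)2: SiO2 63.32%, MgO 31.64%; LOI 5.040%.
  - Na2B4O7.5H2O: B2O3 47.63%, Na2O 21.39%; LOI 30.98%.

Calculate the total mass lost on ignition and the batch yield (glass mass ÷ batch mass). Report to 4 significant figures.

LOI loss = 590.1 t; glass = 2764 t; yield = 82.41%

Working values are printed, rounded to 4 significant figures, across the worked steps — all arithmetic runs at exact precision through every step. Each reported figure is rounded once only — derived quantities (LOI, yield, the totals, the four compositions, glass mass) are rebuilt at exact precision starting from the weights at 2764 t of glass, exactly as shown in the problem or the answer.
Material-by-material LOI:
  magnesite: 418.8 × 0.5228 = 218.9 t
  dense soda ash: 391.0 × 0.4197 = 164.1 t
  Mg3Si4O10(OH)2: 2241 × 0.05040 = 112.9 t
  Na2B4O7.5H2O: 303.6 × 0.3098 = 94.06 t
Total LOI = 590.1 t
Glass = batch − LOI = 3354 − 590.1 = 2764 t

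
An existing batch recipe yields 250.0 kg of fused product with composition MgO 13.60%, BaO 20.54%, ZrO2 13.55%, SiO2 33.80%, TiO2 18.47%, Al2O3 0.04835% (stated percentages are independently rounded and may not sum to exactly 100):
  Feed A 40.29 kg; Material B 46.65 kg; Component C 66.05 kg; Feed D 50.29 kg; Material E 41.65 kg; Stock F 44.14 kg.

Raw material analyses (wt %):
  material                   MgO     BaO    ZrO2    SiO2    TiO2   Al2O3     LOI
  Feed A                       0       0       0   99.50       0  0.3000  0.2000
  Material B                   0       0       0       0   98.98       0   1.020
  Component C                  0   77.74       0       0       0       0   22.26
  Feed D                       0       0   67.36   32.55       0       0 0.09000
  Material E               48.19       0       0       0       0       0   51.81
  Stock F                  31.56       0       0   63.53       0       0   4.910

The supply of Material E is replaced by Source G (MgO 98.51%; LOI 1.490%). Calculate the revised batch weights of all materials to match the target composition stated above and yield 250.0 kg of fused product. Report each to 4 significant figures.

Revised batch per 250.0 kg fused product:
  Feed A: 40.29 kg
  Material B: 46.65 kg
  Component C: 66.05 kg
  Feed D: 50.29 kg
  Source G: 20.37 kg
  Stock F: 44.14 kg
Total batch = 267.8 kg; LOI loss = 17.78 kg

Values along the way are displayed with 4-significant-digit rounding when written out; all arithmetic holds full precision at every stage — each reported value receives exactly one rounding; the derived quantities are carried from the weighed amounts at 250.0 kg of glass in full float precision (six oxide percentages, ignition loss, glass mass, totals, yield) as they appear in the problem or answer text.
Oxide mass targets, per 250.0 kg fused product:
  MgO: 13.60% × 250.0 = 34.00 kg
  BaO: 20.54% × 250.0 = 51.35 kg
  ZrO2: 13.55% × 250.0 = 33.88 kg
  SiO2: 33.80% × 250.0 = 84.50 kg
  TiO2: 18.47% × 250.0 = 46.18 kg
  Al2O3: 0.04835% × 250.0 = 0.1209 kg
Balance tally, oxide-wise, from the weights as reported, per the basis as stated (sums match the target masses net of answer rounding effects):
  MgO: 20.37·0.9851 + 44.14·0.3156 = 34.00 kg (target 34.00 kg)
  BaO: 66.05·0.7774 = 51.35 kg (target 51.35 kg)
  ZrO2: 50.29·0.6736 = 33.88 kg (target 33.88 kg)
  SiO2: 40.29·0.9950 + 50.29·0.3255 + 44.14·0.6353 = 84.50 kg (target 84.50 kg)
  TiO2: 46.65·0.9898 = 46.17 kg (target 46.18 kg)
  Al2O3: 40.29·0.003000 = 0.1209 kg (target 0.1209 kg)
Consistency of the glass mass: Σ batch − LOI loss = 250.0 kg (targets for the oxides total 250.0 kg; stated basis 250.0 kg — differing by rounding only).
Total batch = Σ batch = 267.8 kg; ignition loss, Σ(batch × LOI) = 17.78 kg; glass ÷ batch gives a yield of 93.36%.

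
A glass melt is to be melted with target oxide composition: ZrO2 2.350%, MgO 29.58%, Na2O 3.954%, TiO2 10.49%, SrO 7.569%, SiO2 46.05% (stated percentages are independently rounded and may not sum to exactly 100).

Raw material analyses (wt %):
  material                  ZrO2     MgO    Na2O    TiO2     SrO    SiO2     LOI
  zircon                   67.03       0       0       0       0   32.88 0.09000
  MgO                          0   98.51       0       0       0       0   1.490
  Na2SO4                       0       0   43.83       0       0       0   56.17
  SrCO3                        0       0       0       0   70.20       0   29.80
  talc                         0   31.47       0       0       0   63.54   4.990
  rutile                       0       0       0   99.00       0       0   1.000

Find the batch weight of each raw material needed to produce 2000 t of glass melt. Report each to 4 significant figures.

Batch per 2000 t glass melt:
  zircon: 70.12 t
  MgO: 149.1 t
  Na2SO4: 180.4 t
  SrCO3: 215.6 t
  talc: 1413 t
  rutile: 211.9 t
Total batch = 2240 t; LOI loss = 240.5 t; yield = 89.26%

The working math carries exact precision end to end — working values are shown, rounded to four significant figures, between the steps; exactly one rounding lands on every reported number — all derived quantities are rebuilt from the batch weights per 2000 t of glass at full precision (glass mass, totals, LOI, six oxide percentages, the yield), as written in question or answer.
The oxide mass targets at 2000 t glass melt:
  ZrO2: 2.350% × 2000 = 47.00 t
  MgO: 29.58% × 2000 = 591.6 t
  Na2O: 3.954% × 2000 = 79.08 t
  TiO2: 10.49% × 2000 = 209.8 t
  SrO: 7.569% × 2000 = 151.4 t
  SiO2: 46.05% × 2000 = 921.0 t
Oxide-by-oxide audit given the weights on record, under the basis named above (oxide sums agree with the targets inside rounding margins):
  ZrO2: 70.12·0.6703 = 47.00 t (target 47.00 t)
  MgO: 149.1·0.9851 + 1413·0.3147 = 591.5 t (target 591.6 t)
  Na2O: 180.4·0.4383 = 79.07 t (target 79.08 t)
  TiO2: 211.9·0.9900 = 209.8 t (target 209.8 t)
  SrO: 215.6·0.7020 = 151.4 t (target 151.4 t)
  SiO2: 70.12·0.3288 + 1413·0.6354 = 920.9 t (target 921.0 t)
Glass-mass closure: the batch minus its LOI: 2000 t (targets for the oxides total 2000 t; basis as stated: 2000 t — any gap is answer rounding).
Summing the batch: Σ batch = 2240 t; Σ batch·LOI gives LOI loss = 240.5 t; yield = glass ÷ total batch = 89.26%.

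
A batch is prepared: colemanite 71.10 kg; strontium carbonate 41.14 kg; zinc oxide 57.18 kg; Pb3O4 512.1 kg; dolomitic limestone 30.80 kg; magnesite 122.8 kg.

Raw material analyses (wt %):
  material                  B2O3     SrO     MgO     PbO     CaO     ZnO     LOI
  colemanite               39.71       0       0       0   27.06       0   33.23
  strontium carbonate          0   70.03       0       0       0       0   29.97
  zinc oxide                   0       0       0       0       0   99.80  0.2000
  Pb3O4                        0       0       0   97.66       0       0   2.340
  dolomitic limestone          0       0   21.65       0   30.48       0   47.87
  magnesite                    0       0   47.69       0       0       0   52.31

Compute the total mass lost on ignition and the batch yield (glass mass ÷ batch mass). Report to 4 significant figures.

Intermediates are shown rounded off to 4 significant digits between the steps; all internal work holds full precision in every operation. Every reported result undergoes a single rounding — the derived quantities, which include totals, the six compositions, LOI, net glass mass, the yield, are rebuilt at exact precision, exactly as shown in the problem or the answer, from the weighed amounts at 708.1 kg of glass.
Ignition loss by material:
  colemanite: 71.10 × 0.3323 = 23.63 kg
  strontium carbonate: 41.14 × 0.2997 = 12.33 kg
  zinc oxide: 57.18 × 0.002000 = 0.1144 kg
  Pb3O4: 512.1 × 0.02340 = 11.98 kg
  dolomitic limestone: 30.80 × 0.4787 = 14.74 kg
  magnesite: 122.8 × 0.5231 = 64.24 kg
Total LOI = 127.0 kg
Glass = batch − LOI = 835.1 − 127.0 = 708.1 kg

LOI loss = 127.0 kg; glass = 708.1 kg; yield = 84.79%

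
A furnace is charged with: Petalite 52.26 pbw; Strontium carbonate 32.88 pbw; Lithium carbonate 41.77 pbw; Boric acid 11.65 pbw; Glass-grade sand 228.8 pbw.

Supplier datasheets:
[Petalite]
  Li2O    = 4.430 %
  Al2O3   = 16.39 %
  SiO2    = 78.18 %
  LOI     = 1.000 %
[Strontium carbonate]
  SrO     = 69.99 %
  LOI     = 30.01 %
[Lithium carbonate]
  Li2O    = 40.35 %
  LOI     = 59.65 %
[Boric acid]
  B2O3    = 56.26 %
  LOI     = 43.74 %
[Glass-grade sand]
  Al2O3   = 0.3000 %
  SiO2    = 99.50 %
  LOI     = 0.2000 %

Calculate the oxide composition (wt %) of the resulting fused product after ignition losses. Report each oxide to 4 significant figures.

All arithmetic runs at full precision end to end. Rounding to four significant figures applies to every mid-chain value as displayed. Each reported number takes exactly one rounding; derived quantities (net glass mass, the totals, the five compositions, ignition loss, the yield) are recomputed in exact precision using the weight values for 326.5 pbw of glass, as written in the question or the answer.
Delivered oxide masses:
  Li2O: 52.26·0.04430 + 41.77·0.4035 = 19.17 pbw
  Al2O3: 52.26·0.1639 + 228.8·0.003000 = 9.252 pbw
  B2O3: 11.65·0.5626 = 6.554 pbw
  SrO: 32.88·0.6999 = 23.01 pbw
  SiO2: 52.26·0.7818 + 228.8·0.9950 = 268.5 pbw
LOI: 52.26·0.01000 + 32.88·0.3001 + 41.77·0.5965 + 11.65·0.4374 + 228.8·0.002000 = 40.86 pbw
Glass = total batch minus LOI = 367.4 − 40.86 = 326.5 pbw (equal to the oxide-mass sum)
wt % = 100 × oxide mass / glass mass

Glass mass = 326.5 pbw (batch 367.4 − LOI 40.86).
Composition: Li2O 5.871%, Al2O3 2.834%, B2O3 2.007%, SrO 7.048%, SiO2 82.24%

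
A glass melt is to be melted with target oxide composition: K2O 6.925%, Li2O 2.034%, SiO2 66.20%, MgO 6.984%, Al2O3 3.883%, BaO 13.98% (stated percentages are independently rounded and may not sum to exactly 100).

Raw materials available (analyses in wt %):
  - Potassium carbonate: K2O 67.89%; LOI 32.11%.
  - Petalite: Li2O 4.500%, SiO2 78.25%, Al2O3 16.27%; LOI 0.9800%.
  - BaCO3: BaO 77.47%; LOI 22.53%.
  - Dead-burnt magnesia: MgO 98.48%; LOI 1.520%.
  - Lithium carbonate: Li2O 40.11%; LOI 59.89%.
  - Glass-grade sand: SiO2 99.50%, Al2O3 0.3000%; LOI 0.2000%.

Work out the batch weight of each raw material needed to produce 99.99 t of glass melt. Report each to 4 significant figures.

Rounding to four significant figures governs each intermediate as shown — the working math carries full float precision at every stage; a single rounding produces every reported number. Derived quantities are rebuilt in exact precision (six oxide percentages, LOI, net glass mass, the yield, totals) using the weight values per 99.99 t of glass, exactly as printed in question or answer.
Oxide mass targets, per 99.99 t glass melt:
  K2O: 6.925% × 99.99 = 6.924 t
  Li2O: 2.034% × 99.99 = 2.034 t
  SiO2: 66.20% × 99.99 = 66.19 t
  MgO: 6.984% × 99.99 = 6.983 t
  Al2O3: 3.883% × 99.99 = 3.883 t
  BaO: 13.98% × 99.99 = 13.98 t
Sums-versus-targets review with the batch weights as given, relative to the basis at hand (every target is met by its sum net of answer rounding effects):
  K2O: 10.20·0.6789 = 6.925 t (target 6.924 t)
  Li2O: 22.97·0.04500 + 2.494·0.4011 = 2.034 t (target 2.034 t)
  SiO2: 22.97·0.7825 + 48.46·0.9950 = 66.19 t (target 66.19 t)
  MgO: 7.091·0.9848 = 6.983 t (target 6.983 t)
  Al2O3: 22.97·0.1627 + 48.46·0.003000 = 3.883 t (target 3.883 t)
  BaO: 18.04·0.7747 = 13.98 t (target 13.98 t)
Consistency of the glass mass: total charge less LOI = 99.99 t (summing oxide targets gives 100.0 t; basis as stated: 99.99 t — gaps are rounding artifacts).
Total batch = Σ batch = 109.3 t; Σ batch·LOI gives LOI loss = 9.263 t; yield = glass ÷ total batch = 91.52%.

Batch per 99.99 t glass melt:
  Potassium carbonate: 10.20 t
  Petalite: 22.97 t
  BaCO3: 18.04 t
  Dead-burnt magnesia: 7.091 t
  Lithium carbonate: 2.494 t
  Glass-grade sand: 48.46 t
Total batch = 109.3 t; LOI loss = 9.263 t; yield = 91.52%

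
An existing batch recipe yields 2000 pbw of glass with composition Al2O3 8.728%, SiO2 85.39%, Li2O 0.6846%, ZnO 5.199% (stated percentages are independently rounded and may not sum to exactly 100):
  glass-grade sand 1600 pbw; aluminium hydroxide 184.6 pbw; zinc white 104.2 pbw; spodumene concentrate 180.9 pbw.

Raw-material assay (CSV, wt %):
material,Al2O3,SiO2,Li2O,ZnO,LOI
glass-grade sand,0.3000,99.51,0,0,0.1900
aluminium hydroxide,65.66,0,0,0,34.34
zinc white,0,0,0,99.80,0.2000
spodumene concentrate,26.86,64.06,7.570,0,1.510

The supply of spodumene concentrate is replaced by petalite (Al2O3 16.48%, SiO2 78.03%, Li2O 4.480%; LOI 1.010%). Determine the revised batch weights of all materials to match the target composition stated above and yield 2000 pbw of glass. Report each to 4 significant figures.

Revised batch per 2000 pbw glass:
  glass-grade sand: 1477 pbw
  aluminium hydroxide: 182.4 pbw
  zinc white: 104.2 pbw
  petalite: 305.6 pbw
Total batch = 2069 pbw; LOI loss = 68.74 pbw

Working values are printed (rounded to 4 significant figures) within the worked lines. All internal work maintains full float precision from first step to last; a single rounding completes each reported value — derived quantities, which include LOI, the yield, net glass mass, the four compositions, totals, are recomputed in full precision, as given in either problem or answer, from the batch weights per 2000 pbw of glass.
Oxide mass targets, per 2000 pbw glass:
  Al2O3: 8.728% × 2000 = 174.6 pbw
  SiO2: 85.39% × 2000 = 1708 pbw
  Li2O: 0.6846% × 2000 = 13.69 pbw
  ZnO: 5.199% × 2000 = 104.0 pbw
Sums-versus-targets review from the weights as reported, for the quoted basis mass (sum by sum, the targets are met given rounding of the digits):
  Al2O3: 1477·0.003000 + 182.4·0.6566 + 305.6·0.1648 = 174.6 pbw (target 174.6 pbw)
  SiO2: 1477·0.9951 + 305.6·0.7803 = 1708 pbw (target 1708 pbw)
  Li2O: 305.6·0.04480 = 13.69 pbw (target 13.69 pbw)
  ZnO: 104.2·0.9980 = 104.0 pbw (target 104.0 pbw)
Consistency of the glass mass: total charge less LOI = 2000 pbw (the Σ of target masses is 2000 pbw; with the basis standing at 2000 pbw — rounding explains the deltas).
Adding the batch up: Σ batch = 2069 pbw; LOI loss = Σ batch·LOI = 68.74 pbw; as yield: glass ÷ batch → 96.68%.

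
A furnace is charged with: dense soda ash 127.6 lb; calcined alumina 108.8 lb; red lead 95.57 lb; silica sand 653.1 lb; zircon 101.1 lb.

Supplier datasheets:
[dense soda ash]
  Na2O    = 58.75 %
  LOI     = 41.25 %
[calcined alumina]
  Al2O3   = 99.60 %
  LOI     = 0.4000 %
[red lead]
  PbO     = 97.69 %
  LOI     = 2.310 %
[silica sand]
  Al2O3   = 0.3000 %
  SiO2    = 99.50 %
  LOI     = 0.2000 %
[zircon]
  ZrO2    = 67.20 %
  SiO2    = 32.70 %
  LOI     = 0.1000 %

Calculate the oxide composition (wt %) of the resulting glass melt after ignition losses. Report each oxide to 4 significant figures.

Glass mass = 1029 lb (batch 1086 − LOI 56.69).
Composition: PbO 9.069%, ZrO2 6.599%, Al2O3 10.72%, Na2O 7.282%, SiO2 66.33%

Values along the way are shown with 4-significant-figure rounding as written — each numeric step runs at full float precision from first step to last — every reported number is rounded a single time. Derived quantities, including the totals, the five compositions, glass mass, LOI, the yield, are computed from the batch weights at 1029 lb of glass at exact precision, precisely as stated by question or answer.
What the batch supplies per oxide:
  PbO: 95.57·0.9769 = 93.36 lb
  ZrO2: 101.1·0.6720 = 67.94 lb
  Al2O3: 108.8·0.9960 + 653.1·0.003000 = 110.3 lb
  Na2O: 127.6·0.5875 = 74.97 lb
  SiO2: 653.1·0.9950 + 101.1·0.3270 = 682.9 lb
LOI: 127.6·0.4125 + 108.8·0.004000 + 95.57·0.02310 + 653.1·0.002000 + 101.1·0.001000 = 56.69 lb
The glass mass, total less LOI, = 1086 − 56.69 = 1029 lb (matching Σ of the oxides)
oxide / glass × 100 gives the wt %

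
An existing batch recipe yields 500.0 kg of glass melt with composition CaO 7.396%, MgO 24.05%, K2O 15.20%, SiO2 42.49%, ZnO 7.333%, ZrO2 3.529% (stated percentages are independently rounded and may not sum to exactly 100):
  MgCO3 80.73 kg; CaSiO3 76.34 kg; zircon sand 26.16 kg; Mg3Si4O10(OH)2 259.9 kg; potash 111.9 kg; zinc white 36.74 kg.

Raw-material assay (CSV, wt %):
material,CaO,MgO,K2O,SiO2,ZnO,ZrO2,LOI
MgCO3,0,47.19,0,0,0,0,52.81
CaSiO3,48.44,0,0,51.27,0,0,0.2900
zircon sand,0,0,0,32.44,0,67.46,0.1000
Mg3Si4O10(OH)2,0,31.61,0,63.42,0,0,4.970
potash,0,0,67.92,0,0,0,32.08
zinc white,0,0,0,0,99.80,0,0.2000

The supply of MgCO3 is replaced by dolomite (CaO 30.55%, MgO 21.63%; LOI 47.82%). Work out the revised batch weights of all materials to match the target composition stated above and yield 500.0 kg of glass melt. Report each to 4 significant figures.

All arithmetic maintains full float precision end to end — rounding to four significant figures applies to each in-between result as printed — exactly one rounding lands on each reported result. The derived quantities are computed starting from the weights at 500.0 kg of glass at full precision (LOI, glass mass, the yield, six oxide percentages, the totals), precisely as stated by either problem or answer.
Oxide-by-oxide targets in 500.0 kg glass melt:
  CaO: 7.396% × 500.0 = 36.98 kg
  MgO: 24.05% × 500.0 = 120.2 kg
  K2O: 15.20% × 500.0 = 76.00 kg
  SiO2: 42.49% × 500.0 = 212.4 kg
  ZnO: 7.333% × 500.0 = 36.66 kg
  ZrO2: 3.529% × 500.0 = 17.64 kg
A balance pass over the oxides, given the weights on record, against the basis in use (summed amounts equal target values within answer rounding):
  CaO: 100.9·0.3055 + 12.69·0.4844 = 36.97 kg (target 36.98 kg)
  MgO: 100.9·0.2163 + 311.4·0.3161 = 120.3 kg (target 120.2 kg)
  K2O: 111.9·0.6792 = 76.00 kg (target 76.00 kg)
  SiO2: 12.69·0.5127 + 26.16·0.3244 + 311.4·0.6342 = 212.5 kg (target 212.4 kg)
  ZnO: 36.74·0.9980 = 36.67 kg (target 36.66 kg)
  ZrO2: 26.16·0.6746 = 17.65 kg (target 17.64 kg)
Glass mass check: the batch minus its LOI: 500.0 kg (per-oxide target masses sum to 500.0 kg; against the stated basis, 500.0 kg — a pure rounding effect).
Batch total: Σ batch = 599.8 kg; loss to ignition Σ batch·LOI = 99.76 kg; glass ÷ batch gives a yield of 83.37%.

Revised batch per 500.0 kg glass melt:
  dolomite: 100.9 kg
  CaSiO3: 12.69 kg
  zircon sand: 26.16 kg
  Mg3Si4O10(OH)2: 311.4 kg
  potash: 111.9 kg
  zinc white: 36.74 kg
Total batch = 599.8 kg; LOI loss = 99.76 kg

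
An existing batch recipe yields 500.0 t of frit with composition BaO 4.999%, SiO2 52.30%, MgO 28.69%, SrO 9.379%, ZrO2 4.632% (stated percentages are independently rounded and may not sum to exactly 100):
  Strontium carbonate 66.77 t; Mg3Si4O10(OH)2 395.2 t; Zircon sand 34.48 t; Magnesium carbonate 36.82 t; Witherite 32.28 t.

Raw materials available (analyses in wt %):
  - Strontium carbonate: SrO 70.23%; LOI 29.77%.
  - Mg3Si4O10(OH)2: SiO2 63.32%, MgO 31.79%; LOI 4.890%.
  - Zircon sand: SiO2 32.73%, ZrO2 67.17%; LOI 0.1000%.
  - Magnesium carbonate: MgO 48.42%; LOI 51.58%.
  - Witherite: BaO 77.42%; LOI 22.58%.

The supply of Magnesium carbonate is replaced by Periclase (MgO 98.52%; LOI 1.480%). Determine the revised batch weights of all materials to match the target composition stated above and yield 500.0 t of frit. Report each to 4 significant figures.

Revised batch per 500.0 t frit:
  Strontium carbonate: 66.77 t
  Mg3Si4O10(OH)2: 395.2 t
  Zircon sand: 34.48 t
  Periclase: 18.10 t
  Witherite: 32.28 t
Total batch = 546.8 t; LOI loss = 46.79 t

The whole derivation holds full float precision all the way through — in-progress results appear rounded to four significant digits on the page — every reported value takes a single rounding — the derived quantities (the yield, totals, LOI, the five compositions, glass mass) are rebuilt at full float precision using the weight values at 500.0 t of glass, precisely as stated by the question or the answer.
The oxide mass targets at 500.0 t frit:
  BaO: 4.999% × 500.0 = 25.00 t
  SiO2: 52.30% × 500.0 = 261.5 t
  MgO: 28.69% × 500.0 = 143.4 t
  SrO: 9.379% × 500.0 = 46.90 t
  ZrO2: 4.632% × 500.0 = 23.16 t
Balance tally, oxide-wise, working from each reported weight, relative to the basis at hand (target by target, the sums agree within answer rounding):
  BaO: 32.28·0.7742 = 24.99 t (target 25.00 t)
  SiO2: 395.2·0.6332 + 34.48·0.3273 = 261.5 t (target 261.5 t)
  MgO: 395.2·0.3179 + 18.10·0.9852 = 143.5 t (target 143.4 t)
  SrO: 66.77·0.7023 = 46.89 t (target 46.90 t)
  ZrO2: 34.48·0.6717 = 23.16 t (target 23.16 t)
Consistency of the glass mass: total batch − LOI = 500.0 t (the Σ of target masses is 500.0 t; against the stated basis, 500.0 t — a pure rounding effect).
Batch total: Σ batch = 546.8 t; LOI loss = Σ batch·LOI = 46.79 t; yield, glass over the total, = 91.44%.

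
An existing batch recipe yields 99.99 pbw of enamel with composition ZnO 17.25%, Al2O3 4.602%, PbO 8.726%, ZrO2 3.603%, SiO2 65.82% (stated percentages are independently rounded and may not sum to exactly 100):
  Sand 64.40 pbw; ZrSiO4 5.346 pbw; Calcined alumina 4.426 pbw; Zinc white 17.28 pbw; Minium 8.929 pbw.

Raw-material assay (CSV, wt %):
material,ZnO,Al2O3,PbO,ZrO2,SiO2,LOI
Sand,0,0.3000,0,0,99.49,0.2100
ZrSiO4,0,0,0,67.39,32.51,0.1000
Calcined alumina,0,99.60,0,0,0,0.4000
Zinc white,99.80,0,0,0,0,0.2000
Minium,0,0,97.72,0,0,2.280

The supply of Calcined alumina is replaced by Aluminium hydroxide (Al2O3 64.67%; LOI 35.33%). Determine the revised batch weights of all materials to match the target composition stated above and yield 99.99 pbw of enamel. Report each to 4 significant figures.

Working values are rounded off to 4 significant figures when quoted; all internal work runs at full float precision at every stage — a single rounding finalizes every reported result — the derived quantities, which include LOI, the five compositions, glass mass, the yield, totals, are computed in full float precision, as given in either problem or answer, using the weight values at 99.99 pbw of glass.
Oxide-by-oxide targets in 99.99 pbw enamel:
  ZnO: 17.25% × 99.99 = 17.25 pbw
  Al2O3: 4.602% × 99.99 = 4.602 pbw
  PbO: 8.726% × 99.99 = 8.725 pbw
  ZrO2: 3.603% × 99.99 = 3.603 pbw
  SiO2: 65.82% × 99.99 = 65.81 pbw
A balance pass over the oxides, with the batch weights as given, on the stated basis (sums match the target masses modulo rounding of the values):
  ZnO: 17.28·0.9980 = 17.25 pbw (target 17.25 pbw)
  Al2O3: 64.40·0.003000 + 6.817·0.6467 = 4.602 pbw (target 4.602 pbw)
  PbO: 8.929·0.9772 = 8.725 pbw (target 8.725 pbw)
  ZrO2: 5.346·0.6739 = 3.603 pbw (target 3.603 pbw)
  SiO2: 64.40·0.9949 + 5.346·0.3251 = 65.81 pbw (target 65.81 pbw)
The glass-mass cross-check: Σ batch − LOI loss = 99.98 pbw (summing oxide targets gives 99.99 pbw; against the stated basis, 99.99 pbw — a pure rounding effect).
Adding the batch up: Σ batch = 102.8 pbw; loss to ignition Σ batch·LOI = 2.787 pbw; glass ÷ batch gives a yield of 97.29%.

Revised batch per 99.99 pbw enamel:
  Sand: 64.40 pbw
  ZrSiO4: 5.346 pbw
  Aluminium hydroxide: 6.817 pbw
  Zinc white: 17.28 pbw
  Minium: 8.929 pbw
Total batch = 102.8 pbw; LOI loss = 2.787 pbw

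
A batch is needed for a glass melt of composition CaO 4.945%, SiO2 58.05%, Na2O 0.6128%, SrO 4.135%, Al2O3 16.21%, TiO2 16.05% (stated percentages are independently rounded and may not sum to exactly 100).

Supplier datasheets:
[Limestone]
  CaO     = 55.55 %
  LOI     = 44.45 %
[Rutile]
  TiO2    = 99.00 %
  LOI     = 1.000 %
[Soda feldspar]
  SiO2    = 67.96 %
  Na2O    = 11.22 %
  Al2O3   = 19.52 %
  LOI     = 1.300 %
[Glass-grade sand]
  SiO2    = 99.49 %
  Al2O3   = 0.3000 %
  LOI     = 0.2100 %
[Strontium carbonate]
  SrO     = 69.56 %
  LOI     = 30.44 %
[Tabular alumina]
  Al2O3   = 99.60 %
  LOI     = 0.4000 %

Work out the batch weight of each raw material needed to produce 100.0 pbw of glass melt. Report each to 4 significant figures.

Full precision is kept from start to finish. Values along the way are shown (rounded to 4 significant figures) as written — exactly one rounding lands on each reported value — all derived quantities are rebuilt from the weighed amounts on 100.0 pbw of glass in full precision (glass mass, the six compositions, yield, ignition loss, the totals), precisely as stated by the problem or the answer.
Target oxide masses per 100.0 pbw glass melt:
  CaO: 4.945% × 100.0 = 4.945 pbw
  SiO2: 58.05% × 100.0 = 58.05 pbw
  Na2O: 0.6128% × 100.0 = 0.6128 pbw
  SrO: 4.135% × 100.0 = 4.135 pbw
  Al2O3: 16.21% × 100.0 = 16.21 pbw
  TiO2: 16.05% × 100.0 = 16.05 pbw
Verifying the oxide balance working from each reported weight, under the basis named above (target by target, the sums agree once rounding is allowed for):
  CaO: 8.902·0.5555 = 4.945 pbw (target 4.945 pbw)
  SiO2: 5.462·0.6796 + 54.62·0.9949 = 58.05 pbw (target 58.05 pbw)
  Na2O: 5.462·0.1122 = 0.6128 pbw (target 0.6128 pbw)
  SrO: 5.945·0.6956 = 4.135 pbw (target 4.135 pbw)
  Al2O3: 5.462·0.1952 + 54.62·0.003000 + 15.04·0.9960 = 16.21 pbw (target 16.21 pbw)
  TiO2: 16.21·0.9900 = 16.05 pbw (target 16.05 pbw)
Auditing the glass mass value: total charge less LOI = 100.0 pbw (oxide target masses add up to 100.0 pbw; versus the stated basis of 100.0 pbw — rounding explains the deltas).
Batch total: Σ batch = 106.2 pbw; LOI removed, Σ of batch·LOI: 6.175 pbw; glass ÷ batch gives a yield of 94.18%.

Batch per 100.0 pbw glass melt:
  Limestone: 8.902 pbw
  Rutile: 16.21 pbw
  Soda feldspar: 5.462 pbw
  Glass-grade sand: 54.62 pbw
  Strontium carbonate: 5.945 pbw
  Tabular alumina: 15.04 pbw
Total batch = 106.2 pbw; LOI loss = 6.175 pbw; yield = 94.18%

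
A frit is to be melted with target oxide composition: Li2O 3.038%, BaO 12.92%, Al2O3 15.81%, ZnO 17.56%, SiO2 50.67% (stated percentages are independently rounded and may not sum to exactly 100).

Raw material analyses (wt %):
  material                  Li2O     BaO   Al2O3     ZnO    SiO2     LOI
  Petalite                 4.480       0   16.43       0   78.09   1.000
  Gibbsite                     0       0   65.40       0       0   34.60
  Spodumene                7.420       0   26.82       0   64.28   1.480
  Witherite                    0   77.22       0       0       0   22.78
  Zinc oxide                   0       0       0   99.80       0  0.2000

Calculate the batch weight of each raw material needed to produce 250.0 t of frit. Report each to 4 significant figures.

Batch per 250.0 t frit:
  Petalite: 155.0 t
  Gibbsite: 17.90 t
  Spodumene: 8.780 t
  Witherite: 41.83 t
  Zinc oxide: 43.99 t
Total batch = 267.5 t; LOI loss = 17.49 t; yield = 93.46%

Mid-chain values are printed (rounded to four significant digits) across the worked steps. All arithmetic carries full float precision at all times — each reported number is rounded once only; derived quantities (net glass mass, totals, the yield, five oxide percentages, LOI) are rebuilt from the batch weights for 250.0 t of glass at full precision, as given in the problem or the answer.
Target oxide masses per 250.0 t frit:
  Li2O: 3.038% × 250.0 = 7.595 t
  BaO: 12.92% × 250.0 = 32.30 t
  Al2O3: 15.81% × 250.0 = 39.52 t
  ZnO: 17.56% × 250.0 = 43.90 t
  SiO2: 50.67% × 250.0 = 126.7 t
Per-oxide balance check from the weights as reported, for the quoted basis mass (target by target, the sums agree up to rounding of the answer):
  Li2O: 155.0·0.04480 + 8.780·0.07420 = 7.595 t (target 7.595 t)
  BaO: 41.83·0.7722 = 32.30 t (target 32.30 t)
  Al2O3: 155.0·0.1643 + 17.90·0.6540 + 8.780·0.2682 = 39.53 t (target 39.52 t)
  ZnO: 43.99·0.9980 = 43.90 t (target 43.90 t)
  SiO2: 155.0·0.7809 + 8.780·0.6428 = 126.7 t (target 126.7 t)
Glass-mass sanity pass: batch Σ − ignition loss = 250.0 t (the targets, summed, come to 250.0 t; versus the stated basis of 250.0 t — gaps are rounding artifacts).
Whole-batch sum: Σ batch = 267.5 t; loss to ignition Σ batch·LOI = 17.49 t; yield: glass divided by total = 93.46%.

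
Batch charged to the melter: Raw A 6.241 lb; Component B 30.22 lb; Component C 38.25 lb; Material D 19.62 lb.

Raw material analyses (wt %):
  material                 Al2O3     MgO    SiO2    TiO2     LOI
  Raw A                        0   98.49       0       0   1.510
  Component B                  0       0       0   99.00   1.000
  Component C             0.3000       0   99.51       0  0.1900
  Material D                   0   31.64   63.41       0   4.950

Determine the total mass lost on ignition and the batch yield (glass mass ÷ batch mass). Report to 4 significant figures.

LOI loss = 1.440 lb; glass = 92.89 lb; yield = 98.47%

Rounding to four significant figures governs every working value as displayed — every computation maintains exact precision at all times — every reported figure receives exactly one rounding. All derived quantities (totals, net glass mass, LOI, the four compositions, the yield) are computed starting from the weights at 92.89 lb of glass in full float precision, as they appear in the question or the answer.
Ignition loss by material:
  Raw A: 6.241 × 0.01510 = 0.09424 lb
  Component B: 30.22 × 0.01000 = 0.3022 lb
  Component C: 38.25 × 0.001900 = 0.07268 lb
  Material D: 19.62 × 0.04950 = 0.9712 lb
Total LOI = 1.440 lb
Glass = batch − LOI = 94.33 − 1.440 = 92.89 lb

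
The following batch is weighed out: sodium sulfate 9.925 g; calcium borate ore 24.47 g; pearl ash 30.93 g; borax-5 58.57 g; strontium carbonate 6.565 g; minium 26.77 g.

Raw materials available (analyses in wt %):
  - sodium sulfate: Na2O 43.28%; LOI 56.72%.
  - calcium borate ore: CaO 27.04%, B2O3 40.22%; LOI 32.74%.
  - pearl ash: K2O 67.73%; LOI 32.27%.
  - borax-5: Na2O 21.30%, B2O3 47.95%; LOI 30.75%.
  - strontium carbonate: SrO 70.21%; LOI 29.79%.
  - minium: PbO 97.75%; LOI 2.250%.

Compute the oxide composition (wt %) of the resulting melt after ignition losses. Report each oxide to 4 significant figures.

The intermediate values appear, rounded to 4 significant digits, in the printout. The working math carries full precision end to end. Each reported figure carries a single rounding; all derived quantities, including ignition loss, net glass mass, six oxide percentages, the yield, totals, are carried from the batch weights at 113.0 g of glass in full precision, as they appear in problem or answer.
Per-oxide mass from batch:
  SrO: 6.565·0.7021 = 4.609 g
  CaO: 24.47·0.2704 = 6.617 g
  PbO: 26.77·0.9775 = 26.17 g
  K2O: 30.93·0.6773 = 20.95 g
  Na2O: 9.925·0.4328 + 58.57·0.2130 = 16.77 g
  B2O3: 24.47·0.4022 + 58.57·0.4795 = 37.93 g
LOI: 9.925·0.5672 + 24.47·0.3274 + 30.93·0.3227 + 58.57·0.3075 + 6.565·0.2979 + 26.77·0.02250 = 44.19 g
The glass mass, total less LOI, = 157.2 − 44.19 = 113.0 g (matching Σ of the oxides)
each wt % is 100 × oxide ÷ glass

Glass mass = 113.0 g (batch 157.2 − LOI 44.19).
Composition: SrO 4.078%, CaO 5.853%, PbO 23.15%, K2O 18.53%, Na2O 14.84%, B2O3 33.55%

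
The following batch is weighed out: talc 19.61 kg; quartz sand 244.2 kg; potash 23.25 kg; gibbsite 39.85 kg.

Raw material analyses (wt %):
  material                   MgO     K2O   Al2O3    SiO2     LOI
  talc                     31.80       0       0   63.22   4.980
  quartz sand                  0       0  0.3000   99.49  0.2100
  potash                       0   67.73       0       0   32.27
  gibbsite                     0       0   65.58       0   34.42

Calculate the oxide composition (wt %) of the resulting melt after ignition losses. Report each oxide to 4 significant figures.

Glass mass = 304.2 kg (batch 326.9 − LOI 22.71).
Composition: MgO 2.050%, K2O 5.177%, Al2O3 8.832%, SiO2 83.94%

The whole derivation runs at exact precision through the solve; mid-chain values are printed, rounded to 4 significant figures, in the working — every reported number sees exactly one rounding. Derived quantities (the four compositions, the yield, glass mass, ignition loss, totals) are rebuilt starting from the weights at 304.2 kg of glass in full float precision as they appear in the problem or answer text.
Per-oxide mass from batch:
  MgO: 19.61·0.3180 = 6.236 kg
  K2O: 23.25·0.6773 = 15.75 kg
  Al2O3: 244.2·0.003000 + 39.85·0.6558 = 26.87 kg
  SiO2: 19.61·0.6322 + 244.2·0.9949 = 255.4 kg
LOI: 19.61·0.04980 + 244.2·0.002100 + 23.25·0.3227 + 39.85·0.3442 = 22.71 kg
batch − LOI leaves glass = 326.9 − 22.71 = 304.2 kg (matching Σ of the oxides)
percent share: oxide ÷ glass, ×100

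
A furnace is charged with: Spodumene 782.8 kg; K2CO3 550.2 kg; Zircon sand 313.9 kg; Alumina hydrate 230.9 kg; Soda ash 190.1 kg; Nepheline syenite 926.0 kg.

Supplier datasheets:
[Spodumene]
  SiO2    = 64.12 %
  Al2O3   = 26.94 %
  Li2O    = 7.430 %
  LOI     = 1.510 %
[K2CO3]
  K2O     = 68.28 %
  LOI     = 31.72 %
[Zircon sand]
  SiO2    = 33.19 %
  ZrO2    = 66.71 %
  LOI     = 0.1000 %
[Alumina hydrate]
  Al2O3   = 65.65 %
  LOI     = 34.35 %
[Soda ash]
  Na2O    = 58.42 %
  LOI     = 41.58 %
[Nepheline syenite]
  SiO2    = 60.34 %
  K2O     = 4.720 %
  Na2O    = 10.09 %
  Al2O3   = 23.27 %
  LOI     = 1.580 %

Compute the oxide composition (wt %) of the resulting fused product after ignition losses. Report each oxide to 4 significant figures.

All arithmetic carries exact precision from first step to last. In-progress results are displayed (rounded to four significant figures) when written out — every reported number takes just one rounding. All derived quantities are computed in exact precision (the totals, ignition loss, the yield, the six compositions, net glass mass) starting from the weights per 2634 kg of glass, precisely as stated by the question or the answer.
Per-oxide mass from batch:
  SiO2: 782.8·0.6412 + 313.9·0.3319 + 926.0·0.6034 = 1165 kg
  K2O: 550.2·0.6828 + 926.0·0.04720 = 419.4 kg
  Na2O: 190.1·0.5842 + 926.0·0.1009 = 204.5 kg
  Al2O3: 782.8·0.2694 + 230.9·0.6565 + 926.0·0.2327 = 578.0 kg
  ZrO2: 313.9·0.6671 = 209.4 kg
  Li2O: 782.8·0.07430 = 58.16 kg
LOI: 782.8·0.01510 + 550.2·0.3172 + 313.9·0.001000 + 230.9·0.3435 + 190.1·0.4158 + 926.0·0.01580 = 359.6 kg
Resulting glass, batch − LOI: 2994 − 359.6 = 2634 kg (= the summed oxide contributions)
each oxide over glass, ×100, is wt %

Glass mass = 2634 kg (batch 2994 − LOI 359.6).
Composition: SiO2 44.22%, K2O 15.92%, Na2O 7.763%, Al2O3 21.94%, ZrO2 7.949%, Li2O 2.208%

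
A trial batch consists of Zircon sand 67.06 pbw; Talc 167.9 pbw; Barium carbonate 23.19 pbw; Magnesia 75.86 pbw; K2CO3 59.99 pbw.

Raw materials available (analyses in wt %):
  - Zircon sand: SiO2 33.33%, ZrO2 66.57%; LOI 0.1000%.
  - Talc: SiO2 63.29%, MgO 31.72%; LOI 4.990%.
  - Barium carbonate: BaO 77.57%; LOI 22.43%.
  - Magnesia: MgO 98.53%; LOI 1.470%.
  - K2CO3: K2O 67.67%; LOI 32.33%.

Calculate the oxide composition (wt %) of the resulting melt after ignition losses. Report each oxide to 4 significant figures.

Glass mass = 359.8 pbw (batch 394.0 − LOI 34.16).
Composition: SiO2 35.74%, K2O 11.28%, MgO 35.57%, ZrO2 12.41%, BaO 4.999%

Intermediates are printed rounded to 4 significant digits at each printed step — every computation keeps full float precision in every operation; each reported number is rounded once only — all derived quantities, including yield, net glass mass, five oxide percentages, ignition loss, the totals, are recomputed from the weighed amounts on 359.8 pbw of glass in full float precision, precisely as stated by the problem or answer text.
Mass of each oxide from the mix:
  SiO2: 67.06·0.3333 + 167.9·0.6329 = 128.6 pbw
  K2O: 59.99·0.6767 = 40.60 pbw
  MgO: 167.9·0.3172 + 75.86·0.9853 = 128.0 pbw
  ZrO2: 67.06·0.6657 = 44.64 pbw
  BaO: 23.19·0.7757 = 17.99 pbw
LOI: 67.06·0.001000 + 167.9·0.04990 + 23.19·0.2243 + 75.86·0.01470 + 59.99·0.3233 = 34.16 pbw
Glass mass = batch − LOI = 394.0 − 34.16 = 359.8 pbw (= the summed oxide contributions)
wt % = oxide mass / glass mass × 100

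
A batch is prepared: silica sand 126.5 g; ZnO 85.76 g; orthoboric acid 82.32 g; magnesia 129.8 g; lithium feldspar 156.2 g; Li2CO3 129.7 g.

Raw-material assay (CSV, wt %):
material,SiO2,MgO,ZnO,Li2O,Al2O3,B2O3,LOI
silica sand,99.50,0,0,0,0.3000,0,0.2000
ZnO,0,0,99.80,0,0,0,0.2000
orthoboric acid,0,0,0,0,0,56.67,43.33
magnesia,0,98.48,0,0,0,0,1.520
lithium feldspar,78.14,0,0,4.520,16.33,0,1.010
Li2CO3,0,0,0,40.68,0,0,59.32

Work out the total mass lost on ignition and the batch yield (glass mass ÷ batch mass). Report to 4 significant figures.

Every computation maintains exact precision at each step — mid-chain values are displayed (rounded to 4 significant digits) when written out. A single rounding yields every reported result. All derived quantities are re-derived in full float precision (the totals, glass mass, the six compositions, ignition loss, the yield) from the batch weights per 593.7 g of glass as quoted within either problem or answer.
Per-material ignition loss:
  silica sand: 126.5 × 0.002000 = 0.2530 g
  ZnO: 85.76 × 0.002000 = 0.1715 g
  orthoboric acid: 82.32 × 0.4333 = 35.67 g
  magnesia: 129.8 × 0.01520 = 1.973 g
  lithium feldspar: 156.2 × 0.01010 = 1.578 g
  Li2CO3: 129.7 × 0.5932 = 76.94 g
Total LOI = 116.6 g
Glass = batch − LOI = 710.3 − 116.6 = 593.7 g

LOI loss = 116.6 g; glass = 593.7 g; yield = 83.59%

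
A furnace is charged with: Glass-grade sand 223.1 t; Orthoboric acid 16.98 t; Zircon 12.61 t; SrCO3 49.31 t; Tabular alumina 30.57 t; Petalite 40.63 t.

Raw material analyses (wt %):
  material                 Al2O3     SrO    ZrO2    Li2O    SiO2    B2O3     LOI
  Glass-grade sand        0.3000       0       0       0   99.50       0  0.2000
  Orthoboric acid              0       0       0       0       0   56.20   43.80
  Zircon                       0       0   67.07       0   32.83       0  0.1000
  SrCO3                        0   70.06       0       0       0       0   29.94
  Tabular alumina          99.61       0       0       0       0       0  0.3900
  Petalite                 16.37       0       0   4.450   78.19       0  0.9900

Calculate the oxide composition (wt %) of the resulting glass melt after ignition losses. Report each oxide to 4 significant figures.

All internal work carries full float precision at each step. In-progress results are displayed, rounded to 4 significant figures, within the worked lines. A single rounding completes every reported result. The derived quantities are carried at full float precision (ignition loss, yield, the totals, glass mass, six oxide percentages) from the weighed amounts for 350.0 t of glass as written in the problem or answer text.
What the batch supplies per oxide:
  Al2O3: 223.1·0.003000 + 30.57·0.9961 + 40.63·0.1637 = 37.77 t
  SrO: 49.31·0.7006 = 34.55 t
  ZrO2: 12.61·0.6707 = 8.458 t
  Li2O: 40.63·0.04450 = 1.808 t
  SiO2: 223.1·0.9950 + 12.61·0.3283 + 40.63·0.7819 = 257.9 t
  B2O3: 16.98·0.5620 = 9.543 t
LOI: 223.1·0.002000 + 16.98·0.4380 + 12.61·0.001000 + 49.31·0.2994 + 30.57·0.003900 + 40.63·0.009900 = 23.18 t
Net of LOI, the glass mass = 373.2 − 23.18 = 350.0 t (consistent with Σ oxide mass)
oxide / glass × 100 gives the wt %

Glass mass = 350.0 t (batch 373.2 − LOI 23.18).
Composition: Al2O3 10.79%, SrO 9.870%, ZrO2 2.416%, Li2O 0.5166%, SiO2 73.68%, B2O3 2.726%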